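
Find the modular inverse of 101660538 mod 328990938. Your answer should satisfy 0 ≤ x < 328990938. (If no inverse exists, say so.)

no inverse exists

Compute gcd(101660538, 328990938):
328990938 = 3×101660538 + 24009324
101660538 = 4×24009324 + 5623242
24009324 = 4×5623242 + 1516356
5623242 = 3×1516356 + 1074174
1516356 = 1×1074174 + 442182
1074174 = 2×442182 + 189810
442182 = 2×189810 + 62562
189810 = 3×62562 + 2124
62562 = 29×2124 + 966
2124 = 2×966 + 192
966 = 5×192 + 6
192 = 32×6 + 0
gcd(101660538, 328990938) = 6 ≠ 1, so 101660538 has no multiplicative inverse modulo 328990938.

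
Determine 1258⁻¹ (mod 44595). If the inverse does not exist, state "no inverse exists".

34492

gcd(44595, 1258) by repeated division:
44595 = 35·1258 + 565
1258 = 2·565 + 128
565 = 4·128 + 53
128 = 2·53 + 22
53 = 2·22 + 9
22 = 2·9 + 4
9 = 2·4 + 1
4 = 4·1 + 0
gcd = 1, so the inverse exists. Back-substitute:
1 = 9 − 2·4
1 = −2·22 + 5·9
1 = 5·53 − 12·22
1 = −12·128 + 29·53
1 = 29·565 − 128·128
1 = −128·1258 + 285·565
1 = 285·44595 − 10103·1258
So 1258·(-10103) ≡ 1 (mod 44595), and -10103 ≡ 34492 (mod 44595).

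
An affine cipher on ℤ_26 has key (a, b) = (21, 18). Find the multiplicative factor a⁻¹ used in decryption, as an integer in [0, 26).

5

gcd(26, 21) by repeated division:
26 = 1*21 + 5
21 = 4*5 + 1
5 = 5*1 + 0
Since gcd(21, 26) = 1, back-substitute to write 1 as a combination:
1 = 21 − 4·5
1 = −4·26 + 5·21
So 21·5 ≡ 1 (mod 26).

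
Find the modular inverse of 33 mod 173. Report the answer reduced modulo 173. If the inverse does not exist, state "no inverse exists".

21

Extended Euclidean algorithm:
173 = 5·33 + 8
33 = 4·8 + 1
8 = 8·1 + 0
gcd = 1, so the inverse exists. Back-substitute:
1 = 33 − 4·8
1 = −4·173 + 21·33
So 33·21 ≡ 1 (mod 173).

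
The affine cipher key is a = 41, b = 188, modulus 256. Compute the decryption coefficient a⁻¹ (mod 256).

Apply the Euclidean algorithm to 256 and 41:
256 = 6×41 + 10
41 = 4×10 + 1
10 = 10×1 + 0
gcd = 1, so the inverse exists. Back-substitute:
1 = 41 − 4·10
1 = −4·256 + 25·41
So 41·25 ≡ 1 (mod 256).

25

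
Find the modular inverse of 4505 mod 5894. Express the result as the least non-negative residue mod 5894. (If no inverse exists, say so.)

2389

gcd(5894, 4505) by repeated division:
5894 = 1·4505 + 1389
4505 = 3·1389 + 338
1389 = 4·338 + 37
338 = 9·37 + 5
37 = 7·5 + 2
5 = 2·2 + 1
2 = 2·1 + 0
Since gcd(4505, 5894) = 1, back-substitute to write 1 as a combination:
1 = 5 − 2·2
1 = −2·37 + 15·5
1 = 15·338 − 137·37
1 = −137·1389 + 563·338
1 = 563·4505 − 1826·1389
1 = −1826·5894 + 2389·4505
So 4505·2389 ≡ 1 (mod 5894).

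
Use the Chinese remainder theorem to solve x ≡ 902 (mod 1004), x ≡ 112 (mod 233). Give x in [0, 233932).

Write x = 902 + 1004·k. Then 1004·k ≡ 112 − 902 ≡ 142 (mod 233).
Need 1004⁻¹ mod 233. Extended Euclid on (233, 72):
233 = 3*72 + 17
72 = 4*17 + 4
17 = 4*4 + 1
4 = 4*1 + 0
Back-substitute:
1 = 17 − 4·4
1 = −4·72 + 17·17
1 = 17·233 − 55·72
1004⁻¹ ≡ 178 (mod 233), so k ≡ 178·142 ≡ 112 (mod 233).
x = 902 + 1004·112 = 113350.

113350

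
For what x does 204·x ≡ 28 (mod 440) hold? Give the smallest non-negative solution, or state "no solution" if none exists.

First find gcd(204, 440):
440 = 2·204 + 32
204 = 6·32 + 12
32 = 2·12 + 8
12 = 1·8 + 4
8 = 2·4 + 0
gcd = 4 and 4 | 28, so solutions exist. Divide through by 4: 51x ≡ 7 (mod 110).
Now find 51⁻¹ mod 110:
110 = 2×51 + 8
51 = 6×8 + 3
8 = 2×3 + 2
3 = 1×2 + 1
2 = 2×1 + 0
Back-substitute:
1 = 3 − 2
1 = −8 + 3·3
1 = 3·51 − 19·8
1 = −19·110 + 41·51
So 51⁻¹ ≡ 41 (mod 110).
Then x ≡ 41·7 ≡ 67 (mod 110); the smallest non-negative solution is x = 67.

67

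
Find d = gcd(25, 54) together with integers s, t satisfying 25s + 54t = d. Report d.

1

Repeated division:
54 = 2·25 + 4
25 = 6·4 + 1
4 = 4·1 + 0
gcd(25, 54) = 1.
Back-substituting:
1 = 25 − 6·4
1 = −6·54 + 13·25
So 1 = (-6)·54 + (13)·25.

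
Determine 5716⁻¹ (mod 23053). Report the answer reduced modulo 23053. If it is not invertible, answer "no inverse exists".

4513

Extended Euclidean algorithm:
23053 = 4*5716 + 189
5716 = 30*189 + 46
189 = 4*46 + 5
46 = 9*5 + 1
5 = 5*1 + 0
gcd = 1, so the inverse exists. Back-substitute:
1 = 46 − 9·5
1 = −9·189 + 37·46
1 = 37·5716 − 1119·189
1 = −1119·23053 + 4513·5716
So 5716·4513 ≡ 1 (mod 23053).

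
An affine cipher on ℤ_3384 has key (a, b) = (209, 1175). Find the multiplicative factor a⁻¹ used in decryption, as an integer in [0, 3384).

761

Extended Euclidean algorithm:
3384 = 16×209 + 40
209 = 5×40 + 9
40 = 4×9 + 4
9 = 2×4 + 1
4 = 4×1 + 0
Since gcd(209, 3384) = 1, back-substitute to write 1 as a combination:
1 = 9 − 2·4
1 = −2·40 + 9·9
1 = 9·209 − 47·40
1 = −47·3384 + 761·209
So 209·761 ≡ 1 (mod 3384).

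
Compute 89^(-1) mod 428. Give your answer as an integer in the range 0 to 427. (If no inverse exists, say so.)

Extended Euclidean algorithm:
428 = 4×89 + 72
89 = 1×72 + 17
72 = 4×17 + 4
17 = 4×4 + 1
4 = 4×1 + 0
Since gcd(89, 428) = 1, back-substitute to write 1 as a combination:
1 = 17 − 4·4
1 = −4·72 + 17·17
1 = 17·89 − 21·72
1 = −21·428 + 101·89
So 89·101 ≡ 1 (mod 428).

101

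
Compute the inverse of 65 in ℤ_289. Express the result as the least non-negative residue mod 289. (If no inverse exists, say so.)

249

gcd(289, 65) by repeated division:
289 = 4·65 + 29
65 = 2·29 + 7
29 = 4·7 + 1
7 = 7·1 + 0
gcd = 1, so the inverse exists. Back-substitute:
1 = 29 − 4·7
1 = −4·65 + 9·29
1 = 9·289 − 40·65
Hence 65⁻¹ ≡ -40 ≡ 249 (mod 289).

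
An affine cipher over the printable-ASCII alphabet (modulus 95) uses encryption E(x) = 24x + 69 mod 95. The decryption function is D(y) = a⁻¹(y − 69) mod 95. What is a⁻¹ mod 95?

4

gcd(95, 24) by repeated division:
95 = 3×24 + 23
24 = 1×23 + 1
23 = 23×1 + 0
Since gcd(24, 95) = 1, back-substitute to write 1 as a combination:
1 = 24 − 23
1 = −95 + 4·24
So 24·4 ≡ 1 (mod 95).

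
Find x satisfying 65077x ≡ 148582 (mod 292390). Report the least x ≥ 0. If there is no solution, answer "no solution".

15876

First find gcd(65077, 292390):
292390 = 4*65077 + 32082
65077 = 2*32082 + 913
32082 = 35*913 + 127
913 = 7*127 + 24
127 = 5*24 + 7
24 = 3*7 + 3
7 = 2*3 + 1
3 = 3*1 + 0
gcd = 1, so a unique solution mod 292390 exists.
Back-substitute for the Bézout coefficients:
1 = 7 − 2·3
1 = −2·24 + 7·7
1 = 7·127 − 37·24
1 = −37·913 + 266·127
1 = 266·32082 − 9347·913
1 = −9347·65077 + 18960·32082
1 = 18960·292390 − 85187·65077
So 65077·(-85187) ≡ 1 (mod 292390), giving 65077⁻¹ ≡ 207203.
x ≡ 65077⁻¹·148582 ≡ 207203·148582 ≡ 15876 (mod 292390).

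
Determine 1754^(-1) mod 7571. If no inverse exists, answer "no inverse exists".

Run Euclid on (7571, 1754):
7571 = 4·1754 + 555
1754 = 3·555 + 89
555 = 6·89 + 21
89 = 4·21 + 5
21 = 4·5 + 1
5 = 5·1 + 0
gcd = 1, so the inverse exists. Back-substitute:
1 = 21 − 4·5
1 = −4·89 + 17·21
1 = 17·555 − 106·89
1 = −106·1754 + 335·555
1 = 335·7571 − 1446·1754
So 1754·(-1446) ≡ 1 (mod 7571), and -1446 ≡ 6125 (mod 7571).

6125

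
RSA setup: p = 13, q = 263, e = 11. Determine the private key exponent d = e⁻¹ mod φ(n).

1715

φ(n) = (p−1)(q−1) = 12·262 = 3144.
Need d with 11·d ≡ 1 (mod 3144). Apply the extended Euclidean algorithm:
3144 = 285·11 + 9
11 = 1·9 + 2
9 = 4·2 + 1
2 = 2·1 + 0
Back-substitute:
1 = 9 − 4·2
1 = −4·11 + 5·9
1 = 5·3144 − 1429·11
So 11·(-1429) ≡ 1 (mod 3144), hence d ≡ -1429 ≡ 1715 (mod 3144).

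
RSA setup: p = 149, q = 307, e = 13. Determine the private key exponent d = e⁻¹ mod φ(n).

34837

φ(n) = (p−1)(q−1) = 148·306 = 45288.
Need d with 13·d ≡ 1 (mod 45288). Apply the extended Euclidean algorithm:
45288 = 3483*13 + 9
13 = 1*9 + 4
9 = 2*4 + 1
4 = 4*1 + 0
Back-substitute:
1 = 9 − 2·4
1 = −2·13 + 3·9
1 = 3·45288 − 10451·13
So 13·(-10451) ≡ 1 (mod 45288), hence d ≡ -10451 ≡ 34837 (mod 45288).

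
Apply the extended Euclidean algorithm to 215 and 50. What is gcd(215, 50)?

Repeated division:
215 = 4×50 + 15
50 = 3×15 + 5
15 = 3×5 + 0
gcd(215, 50) = 5.
Working backward:
5 = 50 − 3·15
5 = −3·215 + 13·50
So 5 = (-3)·215 + (13)·50.

5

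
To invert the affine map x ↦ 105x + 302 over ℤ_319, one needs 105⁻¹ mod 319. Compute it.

gcd(319, 105) by repeated division:
319 = 3×105 + 4
105 = 26×4 + 1
4 = 4×1 + 0
The gcd is 1. Working backward:
1 = 105 − 26·4
1 = −26·319 + 79·105
So 105·79 ≡ 1 (mod 319).

79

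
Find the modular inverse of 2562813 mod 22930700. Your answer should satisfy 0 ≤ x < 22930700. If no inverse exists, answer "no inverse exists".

Extended Euclidean algorithm:
22930700 = 8·2562813 + 2428196
2562813 = 1·2428196 + 134617
2428196 = 18·134617 + 5090
134617 = 26·5090 + 2277
5090 = 2·2277 + 536
2277 = 4·536 + 133
536 = 4·133 + 4
133 = 33·4 + 1
4 = 4·1 + 0
gcd = 1, so the inverse exists. Back-substitute:
1 = 133 − 33·4
1 = −33·536 + 133·133
1 = 133·2277 − 565·536
1 = −565·5090 + 1263·2277
1 = 1263·134617 − 33403·5090
1 = −33403·2428196 + 602517·134617
1 = 602517·2562813 − 635920·2428196
1 = −635920·22930700 + 5689877·2562813
So 2562813·5689877 ≡ 1 (mod 22930700).

5689877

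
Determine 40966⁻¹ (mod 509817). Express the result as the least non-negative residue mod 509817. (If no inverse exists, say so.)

446485

gcd(509817, 40966) by repeated division:
509817 = 12·40966 + 18225
40966 = 2·18225 + 4516
18225 = 4·4516 + 161
4516 = 28·161 + 8
161 = 20·8 + 1
8 = 8·1 + 0
Since gcd(40966, 509817) = 1, back-substitute to write 1 as a combination:
1 = 161 − 20·8
1 = −20·4516 + 561·161
1 = 561·18225 − 2264·4516
1 = −2264·40966 + 5089·18225
1 = 5089·509817 − 63332·40966
Hence 40966⁻¹ ≡ -63332 ≡ 446485 (mod 509817).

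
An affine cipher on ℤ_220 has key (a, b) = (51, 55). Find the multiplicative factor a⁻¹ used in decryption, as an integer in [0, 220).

151

Extended Euclidean algorithm:
220 = 4·51 + 16
51 = 3·16 + 3
16 = 5·3 + 1
3 = 3·1 + 0
Since gcd(51, 220) = 1, back-substitute to write 1 as a combination:
1 = 16 − 5·3
1 = −5·51 + 16·16
1 = 16·220 − 69·51
Thus 51·(-69) ≡ 1 (mod 220); reducing, -69 mod 220 = 151.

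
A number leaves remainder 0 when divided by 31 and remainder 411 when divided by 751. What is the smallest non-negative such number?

Write x = 0 + 31·k. Then 31·k ≡ 411 − 0 ≡ 411 (mod 751).
Need 31⁻¹ mod 751. Extended Euclid on (751, 31):
751 = 24*31 + 7
31 = 4*7 + 3
7 = 2*3 + 1
3 = 3*1 + 0
Back-substitute:
1 = 7 − 2·3
1 = −2·31 + 9·7
1 = 9·751 − 218·31
31⁻¹ ≡ 533 (mod 751), so k ≡ 533·411 ≡ 522 (mod 751).
x = 0 + 31·522 = 16182.

16182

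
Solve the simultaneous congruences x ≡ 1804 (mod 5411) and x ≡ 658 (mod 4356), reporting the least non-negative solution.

1917298

Write x = 1804 + 5411·k. Then 5411·k ≡ 658 − 1804 ≡ 3210 (mod 4356).
Need 5411⁻¹ mod 4356. Extended Euclid on (4356, 1055):
4356 = 4*1055 + 136
1055 = 7*136 + 103
136 = 1*103 + 33
103 = 3*33 + 4
33 = 8*4 + 1
4 = 4*1 + 0
Back-substitute:
1 = 33 − 8·4
1 = −8·103 + 25·33
1 = 25·136 − 33·103
1 = −33·1055 + 256·136
1 = 256·4356 − 1057·1055
5411⁻¹ ≡ 3299 (mod 4356), so k ≡ 3299·3210 ≡ 354 (mod 4356).
x = 1804 + 5411·354 = 1917298.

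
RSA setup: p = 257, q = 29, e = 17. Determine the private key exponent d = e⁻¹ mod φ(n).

φ(n) = (p−1)(q−1) = 256·28 = 7168.
Need d with 17·d ≡ 1 (mod 7168). Apply the extended Euclidean algorithm:
7168 = 421×17 + 11
17 = 1×11 + 6
11 = 1×6 + 5
6 = 1×5 + 1
5 = 5×1 + 0
Back-substitute:
1 = 6 − 5
1 = −11 + 2·6
1 = 2·17 − 3·11
1 = −3·7168 + 1265·17
So 17·1265 ≡ 1 (mod 7168), hence d = 1265.

1265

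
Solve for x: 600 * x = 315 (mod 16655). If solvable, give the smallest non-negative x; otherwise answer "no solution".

First find gcd(600, 16655):
16655 = 27×600 + 455
600 = 1×455 + 145
455 = 3×145 + 20
145 = 7×20 + 5
20 = 4×5 + 0
gcd = 5 and 5 | 315, so solutions exist. Divide through by 5: 120x ≡ 63 (mod 3331).
Now find 120⁻¹ mod 3331:
3331 = 27·120 + 91
120 = 1·91 + 29
91 = 3·29 + 4
29 = 7·4 + 1
4 = 4·1 + 0
Back-substitute:
1 = 29 − 7·4
1 = −7·91 + 22·29
1 = 22·120 − 29·91
1 = −29·3331 + 805·120
So 120⁻¹ ≡ 805 (mod 3331).
Then x ≡ 805·63 ≡ 750 (mod 3331); the smallest non-negative solution is x = 750.

750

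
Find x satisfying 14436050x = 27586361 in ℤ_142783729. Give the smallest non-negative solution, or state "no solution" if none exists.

99310222

First find gcd(14436050, 142783729):
142783729 = 9×14436050 + 12859279
14436050 = 1×12859279 + 1576771
12859279 = 8×1576771 + 245111
1576771 = 6×245111 + 106105
245111 = 2×106105 + 32901
106105 = 3×32901 + 7402
32901 = 4×7402 + 3293
7402 = 2×3293 + 816
3293 = 4×816 + 29
816 = 28×29 + 4
29 = 7×4 + 1
4 = 4×1 + 0
gcd = 1, so a unique solution mod 142783729 exists.
Back-substitute for the Bézout coefficients:
1 = 29 − 7·4
1 = −7·816 + 197·29
1 = 197·3293 − 795·816
1 = −795·7402 + 1787·3293
1 = 1787·32901 − 7943·7402
1 = −7943·106105 + 25616·32901
1 = 25616·245111 − 59175·106105
1 = −59175·1576771 + 380666·245111
1 = 380666·12859279 − 3104503·1576771
1 = −3104503·14436050 + 3485169·12859279
1 = 3485169·142783729 − 34471024·14436050
So 14436050·(-34471024) ≡ 1 (mod 142783729), giving 14436050⁻¹ ≡ 108312705.
x ≡ 14436050⁻¹·27586361 ≡ 108312705·27586361 ≡ 99310222 (mod 142783729).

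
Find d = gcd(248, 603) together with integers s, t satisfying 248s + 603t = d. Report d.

Euclidean algorithm:
603 = 2·248 + 107
248 = 2·107 + 34
107 = 3·34 + 5
34 = 6·5 + 4
5 = 1·4 + 1
4 = 4·1 + 0
gcd(248, 603) = 1.
Back-substituting:
1 = 5 − 4
1 = −34 + 7·5
1 = 7·107 − 22·34
1 = −22·248 + 51·107
1 = 51·603 − 124·248
So 1 = (51)·603 + (-124)·248.

1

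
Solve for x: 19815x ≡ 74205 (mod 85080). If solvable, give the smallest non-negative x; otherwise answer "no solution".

First find gcd(19815, 85080):
85080 = 4×19815 + 5820
19815 = 3×5820 + 2355
5820 = 2×2355 + 1110
2355 = 2×1110 + 135
1110 = 8×135 + 30
135 = 4×30 + 15
30 = 2×15 + 0
gcd = 15 and 15 | 74205, so solutions exist. Divide through by 15: 1321x ≡ 4947 (mod 5672).
Now find 1321⁻¹ mod 5672:
5672 = 4*1321 + 388
1321 = 3*388 + 157
388 = 2*157 + 74
157 = 2*74 + 9
74 = 8*9 + 2
9 = 4*2 + 1
2 = 2*1 + 0
Back-substitute:
1 = 9 − 4·2
1 = −4·74 + 33·9
1 = 33·157 − 70·74
1 = −70·388 + 173·157
1 = 173·1321 − 589·388
1 = −589·5672 + 2529·1321
So 1321⁻¹ ≡ 2529 (mod 5672).
Then x ≡ 2529·4947 ≡ 4203 (mod 5672); the smallest non-negative solution is x = 4203.

4203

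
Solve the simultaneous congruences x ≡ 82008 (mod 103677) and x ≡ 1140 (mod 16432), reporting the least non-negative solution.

840695124

Write x = 82008 + 103677·k. Then 103677·k ≡ 1140 − 82008 ≡ 1292 (mod 16432).
Need 103677⁻¹ mod 16432. Extended Euclid on (16432, 5085):
16432 = 3*5085 + 1177
5085 = 4*1177 + 377
1177 = 3*377 + 46
377 = 8*46 + 9
46 = 5*9 + 1
9 = 9*1 + 0
Back-substitute:
1 = 46 − 5·9
1 = −5·377 + 41·46
1 = 41·1177 − 128·377
1 = −128·5085 + 553·1177
1 = 553·16432 − 1787·5085
103677⁻¹ ≡ 14645 (mod 16432), so k ≡ 14645·1292 ≡ 8108 (mod 16432).
x = 82008 + 103677·8108 = 840695124.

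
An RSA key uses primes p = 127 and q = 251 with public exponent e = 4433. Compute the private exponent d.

φ(n) = (p−1)(q−1) = 126·250 = 31500.
Need d with 4433·d ≡ 1 (mod 31500). Apply the extended Euclidean algorithm:
31500 = 7×4433 + 469
4433 = 9×469 + 212
469 = 2×212 + 45
212 = 4×45 + 32
45 = 1×32 + 13
32 = 2×13 + 6
13 = 2×6 + 1
6 = 6×1 + 0
Back-substitute:
1 = 13 − 2·6
1 = −2·32 + 5·13
1 = 5·45 − 7·32
1 = −7·212 + 33·45
1 = 33·469 − 73·212
1 = −73·4433 + 690·469
1 = 690·31500 − 4903·4433
So 4433·(-4903) ≡ 1 (mod 31500), hence d ≡ -4903 ≡ 26597 (mod 31500).

26597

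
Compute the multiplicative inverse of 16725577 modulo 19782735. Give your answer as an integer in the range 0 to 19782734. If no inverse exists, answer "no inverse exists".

3711268

Run Euclid on (19782735, 16725577):
19782735 = 1×16725577 + 3057158
16725577 = 5×3057158 + 1439787
3057158 = 2×1439787 + 177584
1439787 = 8×177584 + 19115
177584 = 9×19115 + 5549
19115 = 3×5549 + 2468
5549 = 2×2468 + 613
2468 = 4×613 + 16
613 = 38×16 + 5
16 = 3×5 + 1
5 = 5×1 + 0
Since gcd(16725577, 19782735) = 1, back-substitute to write 1 as a combination:
1 = 16 − 3·5
1 = −3·613 + 115·16
1 = 115·2468 − 463·613
1 = −463·5549 + 1041·2468
1 = 1041·19115 − 3586·5549
1 = −3586·177584 + 33315·19115
1 = 33315·1439787 − 270106·177584
1 = −270106·3057158 + 573527·1439787
1 = 573527·16725577 − 3137741·3057158
1 = −3137741·19782735 + 3711268·16725577
So 16725577·3711268 ≡ 1 (mod 19782735).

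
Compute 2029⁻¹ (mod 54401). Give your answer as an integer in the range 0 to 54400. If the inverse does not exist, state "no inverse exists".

gcd(54401, 2029) by repeated division:
54401 = 26·2029 + 1647
2029 = 1·1647 + 382
1647 = 4·382 + 119
382 = 3·119 + 25
119 = 4·25 + 19
25 = 1·19 + 6
19 = 3·6 + 1
6 = 6·1 + 0
The gcd is 1. Working backward:
1 = 19 − 3·6
1 = −3·25 + 4·19
1 = 4·119 − 19·25
1 = −19·382 + 61·119
1 = 61·1647 − 263·382
1 = −263·2029 + 324·1647
1 = 324·54401 − 8687·2029
Thus 2029·(-8687) ≡ 1 (mod 54401); reducing, -8687 mod 54401 = 45714.

45714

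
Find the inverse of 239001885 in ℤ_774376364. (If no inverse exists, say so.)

157958705

Extended Euclidean algorithm:
774376364 = 3·239001885 + 57370709
239001885 = 4·57370709 + 9519049
57370709 = 6·9519049 + 256415
9519049 = 37·256415 + 31694
256415 = 8·31694 + 2863
31694 = 11·2863 + 201
2863 = 14·201 + 49
201 = 4·49 + 5
49 = 9·5 + 4
5 = 1·4 + 1
4 = 4·1 + 0
gcd = 1, so the inverse exists. Back-substitute:
1 = 5 − 4
1 = −49 + 10·5
1 = 10·201 − 41·49
1 = −41·2863 + 584·201
1 = 584·31694 − 6465·2863
1 = −6465·256415 + 52304·31694
1 = 52304·9519049 − 1941713·256415
1 = −1941713·57370709 + 11702582·9519049
1 = 11702582·239001885 − 48752041·57370709
1 = −48752041·774376364 + 157958705·239001885
So 239001885·157958705 ≡ 1 (mod 774376364).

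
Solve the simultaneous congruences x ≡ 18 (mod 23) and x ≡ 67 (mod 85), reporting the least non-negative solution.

Write x = 18 + 23·k. Then 23·k ≡ 67 − 18 ≡ 49 (mod 85).
Need 23⁻¹ mod 85. Extended Euclid on (85, 23):
85 = 3*23 + 16
23 = 1*16 + 7
16 = 2*7 + 2
7 = 3*2 + 1
2 = 2*1 + 0
Back-substitute:
1 = 7 − 3·2
1 = −3·16 + 7·7
1 = 7·23 − 10·16
1 = −10·85 + 37·23
23⁻¹ ≡ 37 (mod 85), so k ≡ 37·49 ≡ 28 (mod 85).
x = 18 + 23·28 = 662.

662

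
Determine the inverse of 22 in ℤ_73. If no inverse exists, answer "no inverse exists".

10

Apply the Euclidean algorithm to 73 and 22:
73 = 3·22 + 7
22 = 3·7 + 1
7 = 7·1 + 0
Since gcd(22, 73) = 1, back-substitute to write 1 as a combination:
1 = 22 − 3·7
1 = −3·73 + 10·22
So 22·10 ≡ 1 (mod 73).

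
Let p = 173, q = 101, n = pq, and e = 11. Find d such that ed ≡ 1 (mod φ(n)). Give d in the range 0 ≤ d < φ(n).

φ(n) = (p−1)(q−1) = 172·100 = 17200.
Need d with 11·d ≡ 1 (mod 17200). Apply the extended Euclidean algorithm:
17200 = 1563*11 + 7
11 = 1*7 + 4
7 = 1*4 + 3
4 = 1*3 + 1
3 = 3*1 + 0
Back-substitute:
1 = 4 − 3
1 = −7 + 2·4
1 = 2·11 − 3·7
1 = −3·17200 + 4691·11
So 11·4691 ≡ 1 (mod 17200), hence d = 4691.

4691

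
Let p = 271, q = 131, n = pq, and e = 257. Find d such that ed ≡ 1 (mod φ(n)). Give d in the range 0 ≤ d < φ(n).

30593

φ(n) = (p−1)(q−1) = 270·130 = 35100.
Need d with 257·d ≡ 1 (mod 35100). Apply the extended Euclidean algorithm:
35100 = 136×257 + 148
257 = 1×148 + 109
148 = 1×109 + 39
109 = 2×39 + 31
39 = 1×31 + 8
31 = 3×8 + 7
8 = 1×7 + 1
7 = 7×1 + 0
Back-substitute:
1 = 8 − 7
1 = −31 + 4·8
1 = 4·39 − 5·31
1 = −5·109 + 14·39
1 = 14·148 − 19·109
1 = −19·257 + 33·148
1 = 33·35100 − 4507·257
So 257·(-4507) ≡ 1 (mod 35100), hence d ≡ -4507 ≡ 30593 (mod 35100).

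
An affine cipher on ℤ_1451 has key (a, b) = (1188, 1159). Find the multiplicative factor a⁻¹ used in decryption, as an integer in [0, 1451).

1291

Run Euclid on (1451, 1188):
1451 = 1·1188 + 263
1188 = 4·263 + 136
263 = 1·136 + 127
136 = 1·127 + 9
127 = 14·9 + 1
9 = 9·1 + 0
gcd = 1, so the inverse exists. Back-substitute:
1 = 127 − 14·9
1 = −14·136 + 15·127
1 = 15·263 − 29·136
1 = −29·1188 + 131·263
1 = 131·1451 − 160·1188
Hence 1188⁻¹ ≡ -160 ≡ 1291 (mod 1451).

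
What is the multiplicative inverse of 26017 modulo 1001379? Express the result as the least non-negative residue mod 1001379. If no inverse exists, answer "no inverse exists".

gcd(1001379, 26017) by repeated division:
1001379 = 38×26017 + 12733
26017 = 2×12733 + 551
12733 = 23×551 + 60
551 = 9×60 + 11
60 = 5×11 + 5
11 = 2×5 + 1
5 = 5×1 + 0
The gcd is 1. Working backward:
1 = 11 − 2·5
1 = −2·60 + 11·11
1 = 11·551 − 101·60
1 = −101·12733 + 2334·551
1 = 2334·26017 − 4769·12733
1 = −4769·1001379 + 183556·26017
So 26017·183556 ≡ 1 (mod 1001379).

183556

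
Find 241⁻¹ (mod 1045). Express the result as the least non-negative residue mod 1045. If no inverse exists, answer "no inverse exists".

Apply the Euclidean algorithm to 1045 and 241:
1045 = 4×241 + 81
241 = 2×81 + 79
81 = 1×79 + 2
79 = 39×2 + 1
2 = 2×1 + 0
The gcd is 1. Working backward:
1 = 79 − 39·2
1 = −39·81 + 40·79
1 = 40·241 − 119·81
1 = −119·1045 + 516·241
So 241·516 ≡ 1 (mod 1045).

516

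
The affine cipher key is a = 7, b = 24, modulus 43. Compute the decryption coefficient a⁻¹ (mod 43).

37

Extended Euclidean algorithm:
43 = 6×7 + 1
7 = 7×1 + 0
The gcd is 1. Working backward:
1 = 43 − 6·7
Thus 7·(-6) ≡ 1 (mod 43); reducing, -6 mod 43 = 37.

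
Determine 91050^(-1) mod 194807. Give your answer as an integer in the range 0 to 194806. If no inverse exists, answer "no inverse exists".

9643

gcd(194807, 91050) by repeated division:
194807 = 2×91050 + 12707
91050 = 7×12707 + 2101
12707 = 6×2101 + 101
2101 = 20×101 + 81
101 = 1×81 + 20
81 = 4×20 + 1
20 = 20×1 + 0
The gcd is 1. Working backward:
1 = 81 − 4·20
1 = −4·101 + 5·81
1 = 5·2101 − 104·101
1 = −104·12707 + 629·2101
1 = 629·91050 − 4507·12707
1 = −4507·194807 + 9643·91050
So 91050·9643 ≡ 1 (mod 194807).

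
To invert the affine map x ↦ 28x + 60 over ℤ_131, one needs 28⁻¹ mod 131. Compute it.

117

Apply the Euclidean algorithm to 131 and 28:
131 = 4*28 + 19
28 = 1*19 + 9
19 = 2*9 + 1
9 = 9*1 + 0
gcd = 1, so the inverse exists. Back-substitute:
1 = 19 − 2·9
1 = −2·28 + 3·19
1 = 3·131 − 14·28
Thus 28·(-14) ≡ 1 (mod 131); reducing, -14 mod 131 = 117.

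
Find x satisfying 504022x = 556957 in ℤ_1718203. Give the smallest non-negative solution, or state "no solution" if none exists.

First find gcd(504022, 1718203):
1718203 = 3*504022 + 206137
504022 = 2*206137 + 91748
206137 = 2*91748 + 22641
91748 = 4*22641 + 1184
22641 = 19*1184 + 145
1184 = 8*145 + 24
145 = 6*24 + 1
24 = 24*1 + 0
gcd = 1, so a unique solution mod 1718203 exists.
Back-substitute for the Bézout coefficients:
1 = 145 − 6·24
1 = −6·1184 + 49·145
1 = 49·22641 − 937·1184
1 = −937·91748 + 3797·22641
1 = 3797·206137 − 8531·91748
1 = −8531·504022 + 20859·206137
1 = 20859·1718203 − 71108·504022
So 504022·(-71108) ≡ 1 (mod 1718203), giving 504022⁻¹ ≡ 1647095.
x ≡ 504022⁻¹·556957 ≡ 1647095·556957 ≡ 480794 (mod 1718203).

480794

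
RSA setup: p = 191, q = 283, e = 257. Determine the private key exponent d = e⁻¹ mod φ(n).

29813

φ(n) = (p−1)(q−1) = 190·282 = 53580.
Need d with 257·d ≡ 1 (mod 53580). Apply the extended Euclidean algorithm:
53580 = 208*257 + 124
257 = 2*124 + 9
124 = 13*9 + 7
9 = 1*7 + 2
7 = 3*2 + 1
2 = 2*1 + 0
Back-substitute:
1 = 7 − 3·2
1 = −3·9 + 4·7
1 = 4·124 − 55·9
1 = −55·257 + 114·124
1 = 114·53580 − 23767·257
So 257·(-23767) ≡ 1 (mod 53580), hence d ≡ -23767 ≡ 29813 (mod 53580).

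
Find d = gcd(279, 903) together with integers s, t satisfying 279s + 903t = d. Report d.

3

Apply Euclid's algorithm to 903 and 279:
903 = 3·279 + 66
279 = 4·66 + 15
66 = 4·15 + 6
15 = 2·6 + 3
6 = 2·3 + 0
gcd(279, 903) = 3.
Express as a combination:
3 = 15 − 2·6
3 = −2·66 + 9·15
3 = 9·279 − 38·66
3 = −38·903 + 123·279
So 3 = (-38)·903 + (123)·279.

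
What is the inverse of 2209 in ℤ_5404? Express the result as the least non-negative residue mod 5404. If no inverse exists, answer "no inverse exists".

Apply the Euclidean algorithm to 5404 and 2209:
5404 = 2×2209 + 986
2209 = 2×986 + 237
986 = 4×237 + 38
237 = 6×38 + 9
38 = 4×9 + 2
9 = 4×2 + 1
2 = 2×1 + 0
The gcd is 1. Working backward:
1 = 9 − 4·2
1 = −4·38 + 17·9
1 = 17·237 − 106·38
1 = −106·986 + 441·237
1 = 441·2209 − 988·986
1 = −988·5404 + 2417·2209
So 2209·2417 ≡ 1 (mod 5404).

2417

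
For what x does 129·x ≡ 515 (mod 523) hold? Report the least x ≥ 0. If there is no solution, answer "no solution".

154

First find gcd(129, 523):
523 = 4*129 + 7
129 = 18*7 + 3
7 = 2*3 + 1
3 = 3*1 + 0
gcd = 1, so a unique solution mod 523 exists.
Back-substitute for the Bézout coefficients:
1 = 7 − 2·3
1 = −2·129 + 37·7
1 = 37·523 − 150·129
So 129·(-150) ≡ 1 (mod 523), giving 129⁻¹ ≡ 373.
x ≡ 129⁻¹·515 ≡ 373·515 ≡ 154 (mod 523).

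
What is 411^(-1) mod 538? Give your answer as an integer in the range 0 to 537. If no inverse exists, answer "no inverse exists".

305

gcd(538, 411) by repeated division:
538 = 1×411 + 127
411 = 3×127 + 30
127 = 4×30 + 7
30 = 4×7 + 2
7 = 3×2 + 1
2 = 2×1 + 0
The gcd is 1. Working backward:
1 = 7 − 3·2
1 = −3·30 + 13·7
1 = 13·127 − 55·30
1 = −55·411 + 178·127
1 = 178·538 − 233·411
Hence 411⁻¹ ≡ -233 ≡ 305 (mod 538).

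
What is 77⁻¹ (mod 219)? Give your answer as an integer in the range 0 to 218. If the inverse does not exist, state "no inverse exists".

128

Extended Euclidean algorithm:
219 = 2*77 + 65
77 = 1*65 + 12
65 = 5*12 + 5
12 = 2*5 + 2
5 = 2*2 + 1
2 = 2*1 + 0
Since gcd(77, 219) = 1, back-substitute to write 1 as a combination:
1 = 5 − 2·2
1 = −2·12 + 5·5
1 = 5·65 − 27·12
1 = −27·77 + 32·65
1 = 32·219 − 91·77
Hence 77⁻¹ ≡ -91 ≡ 128 (mod 219).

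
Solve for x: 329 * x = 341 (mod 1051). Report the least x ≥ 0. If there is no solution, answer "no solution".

First find gcd(329, 1051):
1051 = 3*329 + 64
329 = 5*64 + 9
64 = 7*9 + 1
9 = 9*1 + 0
gcd = 1, so a unique solution mod 1051 exists.
Back-substitute for the Bézout coefficients:
1 = 64 − 7·9
1 = −7·329 + 36·64
1 = 36·1051 − 115·329
So 329·(-115) ≡ 1 (mod 1051), giving 329⁻¹ ≡ 936.
x ≡ 329⁻¹·341 ≡ 936·341 ≡ 723 (mod 1051).

723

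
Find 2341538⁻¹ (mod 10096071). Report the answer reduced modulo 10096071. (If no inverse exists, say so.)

Apply the Euclidean algorithm to 10096071 and 2341538:
10096071 = 4*2341538 + 729919
2341538 = 3*729919 + 151781
729919 = 4*151781 + 122795
151781 = 1*122795 + 28986
122795 = 4*28986 + 6851
28986 = 4*6851 + 1582
6851 = 4*1582 + 523
1582 = 3*523 + 13
523 = 40*13 + 3
13 = 4*3 + 1
3 = 3*1 + 0
The gcd is 1. Working backward:
1 = 13 − 4·3
1 = −4·523 + 161·13
1 = 161·1582 − 487·523
1 = −487·6851 + 2109·1582
1 = 2109·28986 − 8923·6851
1 = −8923·122795 + 37801·28986
1 = 37801·151781 − 46724·122795
1 = −46724·729919 + 224697·151781
1 = 224697·2341538 − 720815·729919
1 = −720815·10096071 + 3107957·2341538
So 2341538·3107957 ≡ 1 (mod 10096071).

3107957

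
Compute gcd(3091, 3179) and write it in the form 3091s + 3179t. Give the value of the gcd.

Repeated division:
3179 = 1×3091 + 88
3091 = 35×88 + 11
88 = 8×11 + 0
gcd(3091, 3179) = 11.
Express as a combination:
11 = 3091 − 35·88
11 = −35·3179 + 36·3091
So 11 = (-35)·3179 + (36)·3091.

11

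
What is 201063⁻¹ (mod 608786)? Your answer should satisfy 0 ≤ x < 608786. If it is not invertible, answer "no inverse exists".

334903

gcd(608786, 201063) by repeated division:
608786 = 3×201063 + 5597
201063 = 35×5597 + 5168
5597 = 1×5168 + 429
5168 = 12×429 + 20
429 = 21×20 + 9
20 = 2×9 + 2
9 = 4×2 + 1
2 = 2×1 + 0
The gcd is 1. Working backward:
1 = 9 − 4·2
1 = −4·20 + 9·9
1 = 9·429 − 193·20
1 = −193·5168 + 2325·429
1 = 2325·5597 − 2518·5168
1 = −2518·201063 + 90455·5597
1 = 90455·608786 − 273883·201063
Thus 201063·(-273883) ≡ 1 (mod 608786); reducing, -273883 mod 608786 = 334903.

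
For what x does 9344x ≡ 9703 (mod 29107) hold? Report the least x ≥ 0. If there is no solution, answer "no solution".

First find gcd(9344, 29107):
29107 = 3×9344 + 1075
9344 = 8×1075 + 744
1075 = 1×744 + 331
744 = 2×331 + 82
331 = 4×82 + 3
82 = 27×3 + 1
3 = 3×1 + 0
gcd = 1, so a unique solution mod 29107 exists.
Back-substitute for the Bézout coefficients:
1 = 82 − 27·3
1 = −27·331 + 109·82
1 = 109·744 − 245·331
1 = −245·1075 + 354·744
1 = 354·9344 − 3077·1075
1 = −3077·29107 + 9585·9344
So 9344·(9585) ≡ 1 (mod 29107), giving 9344⁻¹ ≡ 9585.
x ≡ 9344⁻¹·9703 ≡ 9585·9703 ≡ 6390 (mod 29107).

6390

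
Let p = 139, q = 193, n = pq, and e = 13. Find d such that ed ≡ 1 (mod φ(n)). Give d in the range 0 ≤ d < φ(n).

12229

φ(n) = (p−1)(q−1) = 138·192 = 26496.
Need d with 13·d ≡ 1 (mod 26496). Apply the extended Euclidean algorithm:
26496 = 2038*13 + 2
13 = 6*2 + 1
2 = 2*1 + 0
Back-substitute:
1 = 13 − 6·2
1 = −6·26496 + 12229·13
So 13·12229 ≡ 1 (mod 26496), hence d = 12229.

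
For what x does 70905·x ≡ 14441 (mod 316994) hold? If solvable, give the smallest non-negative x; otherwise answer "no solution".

100841

First find gcd(70905, 316994):
316994 = 4·70905 + 33374
70905 = 2·33374 + 4157
33374 = 8·4157 + 118
4157 = 35·118 + 27
118 = 4·27 + 10
27 = 2·10 + 7
10 = 1·7 + 3
7 = 2·3 + 1
3 = 3·1 + 0
gcd = 1, so a unique solution mod 316994 exists.
Back-substitute for the Bézout coefficients:
1 = 7 − 2·3
1 = −2·10 + 3·7
1 = 3·27 − 8·10
1 = −8·118 + 35·27
1 = 35·4157 − 1233·118
1 = −1233·33374 + 9899·4157
1 = 9899·70905 − 21031·33374
1 = −21031·316994 + 94023·70905
So 70905·(94023) ≡ 1 (mod 316994), giving 70905⁻¹ ≡ 94023.
x ≡ 70905⁻¹·14441 ≡ 94023·14441 ≡ 100841 (mod 316994).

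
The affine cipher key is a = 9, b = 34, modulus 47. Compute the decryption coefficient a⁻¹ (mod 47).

21

gcd(47, 9) by repeated division:
47 = 5·9 + 2
9 = 4·2 + 1
2 = 2·1 + 0
The gcd is 1. Working backward:
1 = 9 − 4·2
1 = −4·47 + 21·9
So 9·21 ≡ 1 (mod 47).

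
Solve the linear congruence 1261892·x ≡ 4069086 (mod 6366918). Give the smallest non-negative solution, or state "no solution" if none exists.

956379

First find gcd(1261892, 6366918):
6366918 = 5·1261892 + 57458
1261892 = 21·57458 + 55274
57458 = 1·55274 + 2184
55274 = 25·2184 + 674
2184 = 3·674 + 162
674 = 4·162 + 26
162 = 6·26 + 6
26 = 4·6 + 2
6 = 3·2 + 0
gcd = 2 and 2 | 4069086, so solutions exist. Divide through by 2: 630946x ≡ 2034543 (mod 3183459).
Now find 630946⁻¹ mod 3183459:
3183459 = 5×630946 + 28729
630946 = 21×28729 + 27637
28729 = 1×27637 + 1092
27637 = 25×1092 + 337
1092 = 3×337 + 81
337 = 4×81 + 13
81 = 6×13 + 3
13 = 4×3 + 1
3 = 3×1 + 0
Back-substitute:
1 = 13 − 4·3
1 = −4·81 + 25·13
1 = 25·337 − 104·81
1 = −104·1092 + 337·337
1 = 337·27637 − 8529·1092
1 = −8529·28729 + 8866·27637
1 = 8866·630946 − 194715·28729
1 = −194715·3183459 + 982441·630946
So 630946⁻¹ ≡ 982441 (mod 3183459).
Then x ≡ 982441·2034543 ≡ 956379 (mod 3183459); the smallest non-negative solution is x = 956379.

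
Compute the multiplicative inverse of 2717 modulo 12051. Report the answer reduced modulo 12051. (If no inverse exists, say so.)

no inverse exists

Euclidean algorithm on 12051, 2717:
12051 = 4*2717 + 1183
2717 = 2*1183 + 351
1183 = 3*351 + 130
351 = 2*130 + 91
130 = 1*91 + 39
91 = 2*39 + 13
39 = 3*13 + 0
gcd(2717, 12051) = 13 ≠ 1, so 2717 has no multiplicative inverse modulo 12051.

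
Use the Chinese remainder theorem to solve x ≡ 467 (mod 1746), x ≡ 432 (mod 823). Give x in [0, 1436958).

646487

Write x = 467 + 1746·k. Then 1746·k ≡ 432 − 467 ≡ 788 (mod 823).
Need 1746⁻¹ mod 823. Extended Euclid on (823, 100):
823 = 8×100 + 23
100 = 4×23 + 8
23 = 2×8 + 7
8 = 1×7 + 1
7 = 7×1 + 0
Back-substitute:
1 = 8 − 7
1 = −23 + 3·8
1 = 3·100 − 13·23
1 = −13·823 + 107·100
1746⁻¹ ≡ 107 (mod 823), so k ≡ 107·788 ≡ 370 (mod 823).
x = 467 + 1746·370 = 646487.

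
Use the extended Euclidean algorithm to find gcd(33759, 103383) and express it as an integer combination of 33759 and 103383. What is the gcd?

Repeated division:
103383 = 3×33759 + 2106
33759 = 16×2106 + 63
2106 = 33×63 + 27
63 = 2×27 + 9
27 = 3×9 + 0
gcd(33759, 103383) = 9.
Working backward:
9 = 63 − 2·27
9 = −2·2106 + 67·63
9 = 67·33759 − 1074·2106
9 = −1074·103383 + 3289·33759
So 9 = (-1074)·103383 + (3289)·33759.

9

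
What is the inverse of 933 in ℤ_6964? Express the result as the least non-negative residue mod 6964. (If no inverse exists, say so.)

5613

Extended Euclidean algorithm:
6964 = 7×933 + 433
933 = 2×433 + 67
433 = 6×67 + 31
67 = 2×31 + 5
31 = 6×5 + 1
5 = 5×1 + 0
The gcd is 1. Working backward:
1 = 31 − 6·5
1 = −6·67 + 13·31
1 = 13·433 − 84·67
1 = −84·933 + 181·433
1 = 181·6964 − 1351·933
Thus 933·(-1351) ≡ 1 (mod 6964); reducing, -1351 mod 6964 = 5613.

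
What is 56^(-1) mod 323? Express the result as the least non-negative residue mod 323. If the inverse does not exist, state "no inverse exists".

Apply the Euclidean algorithm to 323 and 56:
323 = 5·56 + 43
56 = 1·43 + 13
43 = 3·13 + 4
13 = 3·4 + 1
4 = 4·1 + 0
gcd = 1, so the inverse exists. Back-substitute:
1 = 13 − 3·4
1 = −3·43 + 10·13
1 = 10·56 − 13·43
1 = −13·323 + 75·56
So 56·75 ≡ 1 (mod 323).

75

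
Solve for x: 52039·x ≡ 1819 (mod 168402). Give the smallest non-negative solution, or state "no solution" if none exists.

gcd(52039, 168402):
168402 = 3×52039 + 12285
52039 = 4×12285 + 2899
12285 = 4×2899 + 689
2899 = 4×689 + 143
689 = 4×143 + 117
143 = 1×117 + 26
117 = 4×26 + 13
26 = 2×13 + 0
gcd = 13, but 13 ∤ 1819, so the congruence has no solution.

no solution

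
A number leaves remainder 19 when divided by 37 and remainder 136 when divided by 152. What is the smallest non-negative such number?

Write x = 19 + 37·k. Then 37·k ≡ 136 − 19 ≡ 117 (mod 152).
Need 37⁻¹ mod 152. Extended Euclid on (152, 37):
152 = 4*37 + 4
37 = 9*4 + 1
4 = 4*1 + 0
Back-substitute:
1 = 37 − 9·4
1 = −9·152 + 37·37
37⁻¹ ≡ 37 (mod 152), so k ≡ 37·117 ≡ 73 (mod 152).
x = 19 + 37·73 = 2720.

2720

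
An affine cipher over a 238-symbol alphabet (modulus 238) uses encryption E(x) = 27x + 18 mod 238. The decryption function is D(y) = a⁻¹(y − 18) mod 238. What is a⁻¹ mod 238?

Run Euclid on (238, 27):
238 = 8*27 + 22
27 = 1*22 + 5
22 = 4*5 + 2
5 = 2*2 + 1
2 = 2*1 + 0
gcd = 1, so the inverse exists. Back-substitute:
1 = 5 − 2·2
1 = −2·22 + 9·5
1 = 9·27 − 11·22
1 = −11·238 + 97·27
So 27·97 ≡ 1 (mod 238).

97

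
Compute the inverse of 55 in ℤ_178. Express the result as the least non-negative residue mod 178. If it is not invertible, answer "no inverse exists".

gcd(178, 55) by repeated division:
178 = 3*55 + 13
55 = 4*13 + 3
13 = 4*3 + 1
3 = 3*1 + 0
Since gcd(55, 178) = 1, back-substitute to write 1 as a combination:
1 = 13 − 4·3
1 = −4·55 + 17·13
1 = 17·178 − 55·55
Thus 55·(-55) ≡ 1 (mod 178); reducing, -55 mod 178 = 123.

123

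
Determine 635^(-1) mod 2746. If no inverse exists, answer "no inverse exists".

gcd(2746, 635) by repeated division:
2746 = 4×635 + 206
635 = 3×206 + 17
206 = 12×17 + 2
17 = 8×2 + 1
2 = 2×1 + 0
Since gcd(635, 2746) = 1, back-substitute to write 1 as a combination:
1 = 17 − 8·2
1 = −8·206 + 97·17
1 = 97·635 − 299·206
1 = −299·2746 + 1293·635
So 635·1293 ≡ 1 (mod 2746).

1293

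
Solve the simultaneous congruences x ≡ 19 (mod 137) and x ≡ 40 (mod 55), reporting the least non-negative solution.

Write x = 19 + 137·k. Then 137·k ≡ 40 − 19 ≡ 21 (mod 55).
Need 137⁻¹ mod 55. Extended Euclid on (55, 27):
55 = 2*27 + 1
27 = 27*1 + 0
Back-substitute:
1 = 55 − 2·27
137⁻¹ ≡ 53 (mod 55), so k ≡ 53·21 ≡ 13 (mod 55).
x = 19 + 137·13 = 1800.

1800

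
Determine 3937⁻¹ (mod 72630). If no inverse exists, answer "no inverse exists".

23263

gcd(72630, 3937) by repeated division:
72630 = 18·3937 + 1764
3937 = 2·1764 + 409
1764 = 4·409 + 128
409 = 3·128 + 25
128 = 5·25 + 3
25 = 8·3 + 1
3 = 3·1 + 0
Since gcd(3937, 72630) = 1, back-substitute to write 1 as a combination:
1 = 25 − 8·3
1 = −8·128 + 41·25
1 = 41·409 − 131·128
1 = −131·1764 + 565·409
1 = 565·3937 − 1261·1764
1 = −1261·72630 + 23263·3937
So 3937·23263 ≡ 1 (mod 72630).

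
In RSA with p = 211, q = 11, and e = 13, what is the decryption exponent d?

φ(n) = (p−1)(q−1) = 210·10 = 2100.
Need d with 13·d ≡ 1 (mod 2100). Apply the extended Euclidean algorithm:
2100 = 161×13 + 7
13 = 1×7 + 6
7 = 1×6 + 1
6 = 6×1 + 0
Back-substitute:
1 = 7 − 6
1 = −13 + 2·7
1 = 2·2100 − 323·13
So 13·(-323) ≡ 1 (mod 2100), hence d ≡ -323 ≡ 1777 (mod 2100).

1777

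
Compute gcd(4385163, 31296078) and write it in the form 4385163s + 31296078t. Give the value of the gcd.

3

Apply Euclid's algorithm to 31296078 and 4385163:
31296078 = 7*4385163 + 599937
4385163 = 7*599937 + 185604
599937 = 3*185604 + 43125
185604 = 4*43125 + 13104
43125 = 3*13104 + 3813
13104 = 3*3813 + 1665
3813 = 2*1665 + 483
1665 = 3*483 + 216
483 = 2*216 + 51
216 = 4*51 + 12
51 = 4*12 + 3
12 = 4*3 + 0
gcd(4385163, 31296078) = 3.
Express as a combination:
3 = 51 − 4·12
3 = −4·216 + 17·51
3 = 17·483 − 38·216
3 = −38·1665 + 131·483
3 = 131·3813 − 300·1665
3 = −300·13104 + 1031·3813
3 = 1031·43125 − 3393·13104
3 = −3393·185604 + 14603·43125
3 = 14603·599937 − 47202·185604
3 = −47202·4385163 + 345017·599937
3 = 345017·31296078 − 2462321·4385163
So 3 = (345017)·31296078 + (-2462321)·4385163.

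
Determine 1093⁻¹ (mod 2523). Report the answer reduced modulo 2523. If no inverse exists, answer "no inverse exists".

Run Euclid on (2523, 1093):
2523 = 2×1093 + 337
1093 = 3×337 + 82
337 = 4×82 + 9
82 = 9×9 + 1
9 = 9×1 + 0
Since gcd(1093, 2523) = 1, back-substitute to write 1 as a combination:
1 = 82 − 9·9
1 = −9·337 + 37·82
1 = 37·1093 − 120·337
1 = −120·2523 + 277·1093
So 1093·277 ≡ 1 (mod 2523).

277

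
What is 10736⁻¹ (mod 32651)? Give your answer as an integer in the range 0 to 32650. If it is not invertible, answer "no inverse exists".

24175

Apply the Euclidean algorithm to 32651 and 10736:
32651 = 3·10736 + 443
10736 = 24·443 + 104
443 = 4·104 + 27
104 = 3·27 + 23
27 = 1·23 + 4
23 = 5·4 + 3
4 = 1·3 + 1
3 = 3·1 + 0
gcd = 1, so the inverse exists. Back-substitute:
1 = 4 − 3
1 = −23 + 6·4
1 = 6·27 − 7·23
1 = −7·104 + 27·27
1 = 27·443 − 115·104
1 = −115·10736 + 2787·443
1 = 2787·32651 − 8476·10736
Hence 10736⁻¹ ≡ -8476 ≡ 24175 (mod 32651).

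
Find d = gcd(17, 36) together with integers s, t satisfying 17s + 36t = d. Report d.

Repeated division:
36 = 2×17 + 2
17 = 8×2 + 1
2 = 2×1 + 0
gcd(17, 36) = 1.
Express as a combination:
1 = 17 − 8·2
1 = −8·36 + 17·17
So 1 = (-8)·36 + (17)·17.

1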